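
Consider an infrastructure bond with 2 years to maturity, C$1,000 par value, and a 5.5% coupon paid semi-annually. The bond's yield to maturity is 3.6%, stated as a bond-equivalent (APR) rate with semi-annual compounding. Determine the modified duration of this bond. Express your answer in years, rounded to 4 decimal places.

1.8887 years

Periodic yield y = 0.018. First find Macaulay duration:
  t   CF        PV=CF/(1+0.018)^t    t·PV
  1        27.50        27.0138        27.0138
  2        27.50        26.5361        53.0722
  3        27.50        26.0669        78.2007
  4     1,027.50       956.7329     3,826.9317
  Σ                  1,036.3497     3,985.2183
P = 1,036.3497; Macaulay duration = 3,985.2183 / 1,036.3497 = 3.84544 half-year periods = 1.92272 years.
Modified duration = D_Mac / (1 + y) = 1.92272 / 1.018 = 1.88872 years.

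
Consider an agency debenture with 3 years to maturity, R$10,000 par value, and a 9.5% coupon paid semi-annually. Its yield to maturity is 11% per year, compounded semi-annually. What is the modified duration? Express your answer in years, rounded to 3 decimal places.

Periodic yield y = 0.055. First find Macaulay duration:
  t   CF        PV=CF/(1+0.055)^t    t·PV
  1       475.00       450.2370       450.2370
  2       475.00       426.7649       853.5298
  3       475.00       404.5165     1,213.5495
  4       475.00       383.4280     1,533.7118
  5       475.00       363.4388     1,817.1941
  6    10,475.00     7,596.9501    45,581.7006
  Σ                  9,625.3352    51,449.9227
P = 9,625.3352; Macaulay duration = 51,449.9227 / 9,625.3352 = 5.34526 half-year periods = 2.67263 years.
Modified duration = D_Mac / (1 + y) = 2.67263 / 1.055 = 2.53330 years.

2.533 years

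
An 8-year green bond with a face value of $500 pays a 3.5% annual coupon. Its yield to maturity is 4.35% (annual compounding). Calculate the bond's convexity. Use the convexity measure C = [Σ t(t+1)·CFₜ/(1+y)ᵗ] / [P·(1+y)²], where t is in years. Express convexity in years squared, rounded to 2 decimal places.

With y = 0.0435:
  t   CF        PV=CF/(1+0.0435)^t    t·PV        t(t+1)·PV
  1        17.50        16.7705        16.7705          33.5410
  2        17.50        16.0714        32.1428          96.4283
  3        17.50        15.4014        46.2043         184.8170
  4        17.50        14.7594        59.0375         295.1877
  5        17.50        14.1441        70.7206         424.3235
  6        17.50        13.5545        81.3270         569.2888
  7        17.50        12.9895        90.9262         727.4094
  8       517.50       368.1042     2,944.8333      26,503.4996
  Σ                    471.7949     3,341.9620      28,834.4952
P = 471.7949.
Convexity = Σ t(t+1)·PV / [P·(1+y)²] = 28,834.4952 / (471.7949 × 1.088892) = 56.12731.

56.13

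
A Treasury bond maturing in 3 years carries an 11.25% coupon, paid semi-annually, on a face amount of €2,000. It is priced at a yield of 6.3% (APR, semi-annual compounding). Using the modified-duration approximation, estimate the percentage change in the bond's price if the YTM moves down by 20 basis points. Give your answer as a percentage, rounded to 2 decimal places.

+0.51%

Periodic yield y = 0.0315. Modified duration first:
  t   CF        PV=CF/(1+0.0315)^t    t·PV
  1       112.50       109.0645       109.0645
  2       112.50       105.7339       211.4677
  3       112.50       102.5049       307.5148
  4       112.50        99.3746       397.4986
  5       112.50        96.3399       481.6997
  6     2,112.50     1,753.8051    10,522.8305
  Σ                  2,266.8229    12,030.0758
P = 2,266.8229; D_Mac = 5.30702 half-year periods = 2.65351 yrs; D_mod = 2.65351/(1+0.0315) = 2.57248 yrs.
ΔP/P ≈ -D_mod · Δy = -2.57248 × (-0.002) = +0.005145 = +0.5145%.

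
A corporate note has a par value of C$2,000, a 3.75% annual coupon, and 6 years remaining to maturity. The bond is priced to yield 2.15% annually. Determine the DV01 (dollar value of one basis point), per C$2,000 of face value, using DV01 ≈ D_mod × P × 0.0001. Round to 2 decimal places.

C$1.17

Periodic yield y = 0.0215.
  t   CF        PV=CF/(1+0.0215)^t    t·PV
  1        75.00        73.4214        73.4214
  2        75.00        71.8761       143.7522
  3        75.00        70.3633       211.0899
  4        75.00        68.8823       275.5293
  5        75.00        67.4325       337.1626
  6     2,075.00     1,826.3663    10,958.1976
  Σ                  2,178.3419    11,999.1530
P = 2,178.3419; D_Mac = 5.50839 yrs; D_mod = 5.39245 yrs.
DV01 ≈ 5.39245 × 2,178.3419 × 0.0001 = 1.174660.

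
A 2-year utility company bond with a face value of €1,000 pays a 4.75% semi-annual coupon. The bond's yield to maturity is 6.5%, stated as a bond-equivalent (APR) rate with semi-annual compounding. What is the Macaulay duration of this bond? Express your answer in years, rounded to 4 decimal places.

Periodic yield y = 0.0325. Discount each cash flow and weight by its period:
  t   CF        PV=CF/(1+0.0325)^t    t·PV
  1        23.75        23.0024        23.0024
  2        23.75        22.2784        44.5567
  3        23.75        21.5771        64.7314
  4     1,023.75       900.8110     3,603.2439
  Σ                    967.6689     3,735.5345
Price P = Σ PV = 967.6689.
Macaulay duration = Σ(t·PV) / P = 3,735.5345 / 967.6689 = 3.86034 half-year periods.
In years: 3.86034 / 2 = 1.93017 years.

1.9302 years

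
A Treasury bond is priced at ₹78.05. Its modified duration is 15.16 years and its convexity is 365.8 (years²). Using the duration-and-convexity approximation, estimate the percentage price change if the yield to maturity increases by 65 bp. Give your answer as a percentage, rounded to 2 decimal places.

-9.08%

Duration effect: -D_mod·Δy = -15.16 × (+0.0065) = -0.098540
Convexity effect: ½·C·(Δy)² = 0.5 × 365.8 × (0.0065)² = +0.007727525
ΔP/P ≈ -0.098540 + 0.007727525 = -0.090812475
= -9.0812475%.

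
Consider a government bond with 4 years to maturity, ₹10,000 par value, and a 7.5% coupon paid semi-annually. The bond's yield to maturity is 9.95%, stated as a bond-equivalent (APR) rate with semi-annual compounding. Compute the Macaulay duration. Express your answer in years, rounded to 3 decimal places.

3.505 years

Periodic yield y = 0.04975. Discount each cash flow and weight by its period:
  t   CF        PV=CF/(1+0.04975)^t    t·PV
  1       375.00       357.2279       357.2279
  2       375.00       340.2981       680.5962
  3       375.00       324.1706       972.5118
  4       375.00       308.8074     1,235.2297
  5       375.00       294.1724     1,470.8618
  6       375.00       280.2309     1,681.3852
  7       375.00       266.9501     1,868.6507
  8    10,375.00     7,035.5984    56,284.7869
  Σ                  9,207.4557    64,551.2501
Price P = Σ PV = 9,207.4557.
Macaulay duration = Σ(t·PV) / P = 64,551.2501 / 9,207.4557 = 7.01076 half-year periods.
In years: 7.01076 / 2 = 3.50538 years.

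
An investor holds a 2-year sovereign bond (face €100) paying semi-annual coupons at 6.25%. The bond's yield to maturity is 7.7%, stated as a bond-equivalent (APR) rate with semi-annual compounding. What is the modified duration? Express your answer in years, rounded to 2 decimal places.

1.84 years

Periodic yield y = 0.0385. First find Macaulay duration:
  t   CF        PV=CF/(1+0.0385)^t    t·PV
  1        3.125         3.0091         3.0091
  2        3.125         2.8976         5.7952
  3        3.125         2.7902         8.3705
  4      103.125        88.6621       354.6484
  Σ                     97.3590       371.8232
P = 97.3590; Macaulay duration = 371.8232 / 97.3590 = 3.81909 half-year periods = 1.90955 years.
Modified duration = D_Mac / (1 + y) = 1.90955 / 1.0385 = 1.83876 years.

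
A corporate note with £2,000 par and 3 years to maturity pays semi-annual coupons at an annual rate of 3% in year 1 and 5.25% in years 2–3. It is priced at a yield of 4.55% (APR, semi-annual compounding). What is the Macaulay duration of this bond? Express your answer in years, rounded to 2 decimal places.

2.86 years

Periodic yield y = 0.02275. Discount each cash flow and weight by its period:
  t   CF        PV=CF/(1+0.02275)^t    t·PV
  1        30.00        29.3327        29.3327
  2        30.00        28.6802        57.3604
  3        52.50        49.0739       147.2218
  4        52.50        47.9823       191.9293
  5        52.50        46.9150       234.5751
  6     2,052.50     1,793.3549    10,760.1292
  Σ                  1,995.3390    11,420.5485
Price P = Σ PV = 1,995.3390.
Macaulay duration = Σ(t·PV) / P = 11,420.5485 / 1,995.3390 = 5.72361 half-year periods.
In years: 5.72361 / 2 = 2.86181 years.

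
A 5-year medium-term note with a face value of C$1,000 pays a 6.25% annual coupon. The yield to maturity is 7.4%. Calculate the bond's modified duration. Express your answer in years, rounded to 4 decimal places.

Periodic yield y = 0.074. First find Macaulay duration:
  t   CF        PV=CF/(1+0.074)^t    t·PV
  1        62.50        58.1937        58.1937
  2        62.50        54.1840       108.3681
  3        62.50        50.4507       151.3521
  4        62.50        46.9746       187.8983
  5     1,062.50       743.5455     3,717.7273
  Σ                    953.3485     4,223.5395
P = 953.3485; Macaulay duration = 4,223.5395 / 953.3485 = 4.43022 years.
Modified duration = D_Mac / (1 + y) = 4.43022 / 1.074 = 4.12497 years.

4.1250 years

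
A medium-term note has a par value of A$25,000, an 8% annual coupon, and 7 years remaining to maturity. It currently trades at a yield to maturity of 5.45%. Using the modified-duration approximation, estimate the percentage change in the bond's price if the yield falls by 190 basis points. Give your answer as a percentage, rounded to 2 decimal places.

Periodic yield y = 0.0545. Modified duration first:
  t   CF        PV=CF/(1+0.0545)^t    t·PV
  1     2,000.00     1,896.6335     1,896.6335
  2     2,000.00     1,798.6093     3,597.2185
  3     2,000.00     1,705.6513     5,116.9538
  4     2,000.00     1,617.4977     6,469.9906
  5     2,000.00     1,533.9001     7,669.5005
  6     2,000.00     1,454.6231     8,727.7388
  7    27,000.00    18,622.4868   130,357.4078
  Σ                 28,629.4017   163,835.4435
P = 28,629.4017; D_Mac = 5.72263 yrs; D_mod = 5.72263/(1+0.0545) = 5.42686 yrs.
ΔP/P ≈ -D_mod · Δy = -5.42686 × (-0.019) = +0.103110 = +10.3110%.

+10.31%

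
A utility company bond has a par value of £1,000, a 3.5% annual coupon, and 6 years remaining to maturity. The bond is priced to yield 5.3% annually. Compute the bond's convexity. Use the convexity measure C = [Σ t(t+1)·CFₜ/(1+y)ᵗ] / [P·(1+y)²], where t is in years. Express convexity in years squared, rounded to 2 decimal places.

With y = 0.053:
  t   CF        PV=CF/(1+0.053)^t    t·PV        t(t+1)·PV
  1        35.00        33.2384        33.2384          66.4767
  2        35.00        31.5654        63.1308         189.3924
  3        35.00        29.9766        89.9299         359.7197
  4        35.00        28.4678       113.8714         569.3569
  5        35.00        27.0350       135.1749         811.0497
  6     1,035.00       759.2243     4,555.3460      31,887.4223
  Σ                    909.5076     4,990.6914      33,883.4176
P = 909.5076.
Convexity = Σ t(t+1)·PV / [P·(1+y)²] = 33,883.4176 / (909.5076 × 1.108809) = 33.59883.

33.60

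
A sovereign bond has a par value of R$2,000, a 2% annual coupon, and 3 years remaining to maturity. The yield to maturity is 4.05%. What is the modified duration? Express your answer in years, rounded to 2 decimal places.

Periodic yield y = 0.0405. First find Macaulay duration:
  t   CF        PV=CF/(1+0.0405)^t    t·PV
  1        40.00        38.4431        38.4431
  2        40.00        36.9467        73.8934
  3     2,040.00     1,810.9394     5,432.8182
  Σ                  1,886.3292     5,545.1546
P = 1,886.3292; Macaulay duration = 5,545.1546 / 1,886.3292 = 2.93965 years.
Modified duration = D_Mac / (1 + y) = 2.93965 / 1.0405 = 2.82523 years.

2.83 years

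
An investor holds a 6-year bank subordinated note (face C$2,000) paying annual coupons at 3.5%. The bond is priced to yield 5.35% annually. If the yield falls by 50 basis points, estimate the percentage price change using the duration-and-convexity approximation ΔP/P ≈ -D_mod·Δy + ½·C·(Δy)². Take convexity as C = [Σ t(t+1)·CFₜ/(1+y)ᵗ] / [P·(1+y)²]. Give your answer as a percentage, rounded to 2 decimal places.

With y = 0.0535:
  t   CF        PV=CF/(1+0.0535)^t    t·PV        t(t+1)·PV
  1        70.00        66.4452        66.4452         132.8904
  2        70.00        63.0709       126.1418         378.4253
  3        70.00        59.8680       179.6039         718.4155
  4        70.00        56.8277       227.3107       1,136.5535
  5        70.00        53.9418       269.7089       1,618.2536
  6     2,070.00     1,514.1298     9,084.7788      63,593.4514
  Σ                  1,814.2833     9,953.9892      67,577.9897
P = 1,814.2833; D_Mac = 5.48646 yrs; D_mod = 5.20784 yrs; C = 33.56071.
Duration effect: -5.20784 × (-0.005) = +0.026039
Convexity effect: 0.5 × 33.56071 × (-0.005)² = +0.0004195
ΔP/P ≈ +0.026039 + 0.0004195 = +0.026459 = +2.6459%.

+2.65%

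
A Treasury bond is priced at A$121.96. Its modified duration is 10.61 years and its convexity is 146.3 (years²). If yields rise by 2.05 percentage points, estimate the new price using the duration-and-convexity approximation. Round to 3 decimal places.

Duration effect: -D_mod·Δy = -10.61 × (+0.0205) = -0.217505
Convexity effect: ½·C·(Δy)² = 0.5 × 146.3 × (0.0205)² = +0.0307412875
ΔP/P ≈ -0.217505 + 0.0307412875 = -0.1867637125
New price ≈ 121.96 × (1 - 0.1867637125) = 99.1822976235.

A$99.182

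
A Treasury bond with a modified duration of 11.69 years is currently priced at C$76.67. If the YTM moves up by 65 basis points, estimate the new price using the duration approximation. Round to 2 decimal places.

Duration approximation: ΔP/P ≈ -D_mod · Δy = -11.69 × (+0.0065) = -0.075985.
New price ≈ 76.67 × (1 - 0.075985) = 70.84423005.

C$70.84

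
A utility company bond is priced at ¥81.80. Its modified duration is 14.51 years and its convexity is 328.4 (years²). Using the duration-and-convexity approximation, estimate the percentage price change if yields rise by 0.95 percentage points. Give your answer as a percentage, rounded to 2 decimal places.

-12.30%

Duration effect: -D_mod·Δy = -14.51 × (+0.0095) = -0.137845
Convexity effect: ½·C·(Δy)² = 0.5 × 328.4 × (0.0095)² = +0.01481905
ΔP/P ≈ -0.137845 + 0.01481905 = -0.12302595
= -12.302595%.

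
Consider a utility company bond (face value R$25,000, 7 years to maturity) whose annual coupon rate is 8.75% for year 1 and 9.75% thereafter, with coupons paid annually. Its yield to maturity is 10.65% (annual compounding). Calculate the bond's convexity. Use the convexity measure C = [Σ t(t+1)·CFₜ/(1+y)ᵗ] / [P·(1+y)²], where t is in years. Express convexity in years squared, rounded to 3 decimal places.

With y = 0.1065:
  t   CF        PV=CF/(1+0.1065)^t    t·PV        t(t+1)·PV
  1     2,187.50     1,976.9544     1,976.9544       3,953.9087
  2     2,437.50     1,990.8649     3,981.7298      11,945.1893
  3     2,437.50     1,799.2453     5,397.7358      21,590.9432
  4     2,437.50     1,626.0689     6,504.2757      32,521.3786
  5     2,437.50     1,469.5607     7,347.8036      44,086.8214
  6     2,437.50     1,328.1163     7,968.6979      55,780.8856
  7    27,437.50    13,510.9103    94,576.3719     756,610.9752
  Σ                 23,701.7208   127,753.5691     926,490.1021
P = 23,701.7208.
Convexity = Σ t(t+1)·PV / [P·(1+y)²] = 926,490.1021 / (23,701.7208 × 1.224342) = 31.92700.

31.927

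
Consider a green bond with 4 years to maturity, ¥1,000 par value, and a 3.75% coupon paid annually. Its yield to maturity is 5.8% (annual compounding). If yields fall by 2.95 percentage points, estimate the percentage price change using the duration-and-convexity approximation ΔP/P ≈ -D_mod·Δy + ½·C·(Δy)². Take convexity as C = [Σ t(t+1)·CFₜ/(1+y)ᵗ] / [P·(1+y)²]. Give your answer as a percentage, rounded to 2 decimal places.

+11.26%

With y = 0.058:
  t   CF        PV=CF/(1+0.058)^t    t·PV        t(t+1)·PV
  1        37.50        35.4442        35.4442          70.8885
  2        37.50        33.5012        67.0023         201.0070
  3        37.50        31.6646        94.9939         379.9754
  4     1,037.50       828.0288     3,312.1151      16,560.5757
  Σ                    928.6388     3,509.5556      17,212.4466
P = 928.6388; D_Mac = 3.77925 yrs; D_mod = 3.57207 yrs; C = 16.55863.
Duration effect: -3.57207 × (-0.0295) = +0.105376
Convexity effect: 0.5 × 16.55863 × (-0.0295)² = +0.0072051
ΔP/P ≈ +0.105376 + 0.0072051 = +0.112581 = +11.2581%.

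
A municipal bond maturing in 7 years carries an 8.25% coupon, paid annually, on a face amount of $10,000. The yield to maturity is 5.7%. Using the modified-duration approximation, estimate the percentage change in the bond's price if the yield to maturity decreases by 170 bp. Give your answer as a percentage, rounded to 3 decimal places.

Periodic yield y = 0.057. Modified duration first:
  t   CF        PV=CF/(1+0.057)^t    t·PV
  1       825.00       780.5109       780.5109
  2       825.00       738.4209     1,476.8418
  3       825.00       698.6007     2,095.8020
  4       825.00       660.9278     2,643.7111
  5       825.00       625.2864     3,126.4322
  6       825.00       591.5671     3,549.4027
  7    10,825.00     7,343.4982    51,404.4875
  Σ                 11,438.8120    65,077.1881
P = 11,438.8120; D_Mac = 5.68916 yrs; D_mod = 5.68916/(1+0.057) = 5.38236 yrs.
ΔP/P ≈ -D_mod · Δy = -5.38236 × (-0.017) = +0.091500 = +9.1500%.

+9.150%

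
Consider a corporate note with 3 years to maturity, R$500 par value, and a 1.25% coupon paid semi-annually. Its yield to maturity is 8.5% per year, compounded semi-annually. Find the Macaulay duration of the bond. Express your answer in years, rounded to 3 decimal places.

2.948 years

Periodic yield y = 0.0425. Discount each cash flow and weight by its period:
  t   CF        PV=CF/(1+0.0425)^t    t·PV
  1        3.125         2.9976         2.9976
  2        3.125         2.8754         5.7508
  3        3.125         2.7582         8.2745
  4        3.125         2.6457        10.5829
  5        3.125         2.5379        12.6894
  6      503.125       391.9399     2,351.6396
  Σ                    405.7547     2,391.9348
Price P = Σ PV = 405.7547.
Macaulay duration = Σ(t·PV) / P = 2,391.9348 / 405.7547 = 5.89503 half-year periods.
In years: 5.89503 / 2 = 2.94751 years.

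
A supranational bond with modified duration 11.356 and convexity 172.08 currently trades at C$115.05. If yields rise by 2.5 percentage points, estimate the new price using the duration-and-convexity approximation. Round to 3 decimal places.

Duration effect: -D_mod·Δy = -11.356 × (+0.025) = -0.283900
Convexity effect: ½·C·(Δy)² = 0.5 × 172.08 × (0.025)² = +0.0537750
ΔP/P ≈ -0.283900 + 0.0537750 = -0.230125
New price ≈ 115.05 × (1 - 0.230125) = 88.57411875.

C$88.574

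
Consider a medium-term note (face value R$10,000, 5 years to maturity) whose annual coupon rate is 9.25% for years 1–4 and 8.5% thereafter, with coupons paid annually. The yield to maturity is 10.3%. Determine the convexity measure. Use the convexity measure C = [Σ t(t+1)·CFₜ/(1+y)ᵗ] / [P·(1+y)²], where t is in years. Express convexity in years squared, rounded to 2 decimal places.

19.47

With y = 0.103:
  t   CF        PV=CF/(1+0.103)^t    t·PV        t(t+1)·PV
  1       925.00       838.6219       838.6219       1,677.2439
  2       925.00       760.3100     1,520.6200       4,561.8601
  3       925.00       689.3110     2,067.9329       8,271.7317
  4       925.00       624.9420     2,499.7678      12,498.8391
  5    10,850.00     6,645.8751    33,229.3756     199,376.2534
  Σ                  9,559.0600    40,156.3183     226,385.9282
P = 9,559.0600.
Convexity = Σ t(t+1)·PV / [P·(1+y)²] = 226,385.9282 / (9,559.0600 × 1.216609) = 19.46629.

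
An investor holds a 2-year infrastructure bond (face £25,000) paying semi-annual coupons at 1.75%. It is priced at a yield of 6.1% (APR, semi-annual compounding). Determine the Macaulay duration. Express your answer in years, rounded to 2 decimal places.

Periodic yield y = 0.0305. Discount each cash flow and weight by its period:
  t   CF        PV=CF/(1+0.0305)^t    t·PV
  1       218.75       212.2756       212.2756
  2       218.75       205.9928       411.9856
  3       218.75       199.8960       599.6880
  4    25,218.75    22,363.0777    89,452.3106
  Σ                 22,981.2421    90,676.2598
Price P = Σ PV = 22,981.2421.
Macaulay duration = Σ(t·PV) / P = 90,676.2598 / 22,981.2421 = 3.94566 half-year periods.
In years: 3.94566 / 2 = 1.97283 years.

1.97 years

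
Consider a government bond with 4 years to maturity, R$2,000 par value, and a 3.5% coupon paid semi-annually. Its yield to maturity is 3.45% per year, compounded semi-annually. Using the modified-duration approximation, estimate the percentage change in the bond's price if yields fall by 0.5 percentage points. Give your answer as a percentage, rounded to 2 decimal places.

Periodic yield y = 0.01725. Modified duration first:
  t   CF        PV=CF/(1+0.01725)^t    t·PV
  1        35.00        34.4065        34.4065
  2        35.00        33.8230        67.6461
  3        35.00        33.2495        99.7485
  4        35.00        32.6857       130.7426
  5        35.00        32.1314       160.6570
  6        35.00        31.5865       189.5192
  7        35.00        31.0509       217.3563
  8     2,035.00     1,774.7731    14,198.1844
  Σ                  2,003.7065    15,098.2605
P = 2,003.7065; D_Mac = 7.53517 half-year periods = 3.76758 yrs; D_mod = 3.76758/(1+0.01725) = 3.70369 yrs.
ΔP/P ≈ -D_mod · Δy = -3.70369 × (-0.005) = +0.018518 = +1.8518%.

+1.85%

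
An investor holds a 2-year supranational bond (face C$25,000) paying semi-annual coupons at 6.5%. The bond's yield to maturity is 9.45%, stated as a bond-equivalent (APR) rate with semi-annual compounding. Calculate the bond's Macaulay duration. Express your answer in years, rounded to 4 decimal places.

Periodic yield y = 0.04725. Discount each cash flow and weight by its period:
  t   CF        PV=CF/(1+0.04725)^t    t·PV
  1       812.50       775.8415       775.8415
  2       812.50       740.8369     1,481.6739
  3       812.50       707.4117     2,122.2352
  4    25,812.50    21,459.9444    85,839.7777
  Σ                 23,684.0346    90,219.5283
Price P = Σ PV = 23,684.0346.
Macaulay duration = Σ(t·PV) / P = 90,219.5283 / 23,684.0346 = 3.80930 half-year periods.
In years: 3.80930 / 2 = 1.90465 years.

1.9046 years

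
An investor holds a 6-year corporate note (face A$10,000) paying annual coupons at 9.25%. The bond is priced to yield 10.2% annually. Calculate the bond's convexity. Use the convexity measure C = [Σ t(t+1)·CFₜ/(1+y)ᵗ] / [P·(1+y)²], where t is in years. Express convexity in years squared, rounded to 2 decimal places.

With y = 0.102:
  t   CF        PV=CF/(1+0.102)^t    t·PV        t(t+1)·PV
  1       925.00       839.3829       839.3829       1,678.7659
  2       925.00       761.6905     1,523.3810       4,570.1430
  3       925.00       691.1892     2,073.5676       8,294.2705
  4       925.00       627.2134     2,508.8538      12,544.2688
  5       925.00       569.1592     2,845.7960      17,074.7760
  6    10,925.00     6,100.0287    36,600.1722     256,201.2055
  Σ                  9,588.6640    46,391.1536     300,363.4297
P = 9,588.6640.
Convexity = Σ t(t+1)·PV / [P·(1+y)²] = 300,363.4297 / (9,588.6640 × 1.214404) = 25.79442.

25.79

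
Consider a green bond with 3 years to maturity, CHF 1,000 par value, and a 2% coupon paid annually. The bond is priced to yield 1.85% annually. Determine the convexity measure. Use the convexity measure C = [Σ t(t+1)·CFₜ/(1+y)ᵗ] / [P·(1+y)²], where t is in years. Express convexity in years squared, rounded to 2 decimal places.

With y = 0.0185:
  t   CF        PV=CF/(1+0.0185)^t    t·PV        t(t+1)·PV
  1        20.00        19.6367        19.6367          39.2734
  2        20.00        19.2800        38.5601         115.6802
  3     1,020.00       965.4217     2,896.2652      11,585.0608
  Σ                  1,004.3385     2,954.4620      11,740.0145
P = 1,004.3385.
Convexity = Σ t(t+1)·PV / [P·(1+y)²] = 11,740.0145 / (1,004.3385 × 1.037342) = 11.26851.

11.27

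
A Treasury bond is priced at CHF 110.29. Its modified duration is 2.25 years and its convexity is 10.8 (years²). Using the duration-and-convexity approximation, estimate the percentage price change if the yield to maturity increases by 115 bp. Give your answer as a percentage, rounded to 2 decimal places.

Duration effect: -D_mod·Δy = -2.25 × (+0.0115) = -0.025875
Convexity effect: ½·C·(Δy)² = 0.5 × 10.8 × (0.0115)² = +0.00071415
ΔP/P ≈ -0.025875 + 0.00071415 = -0.02516085
= -2.516085%.

-2.52%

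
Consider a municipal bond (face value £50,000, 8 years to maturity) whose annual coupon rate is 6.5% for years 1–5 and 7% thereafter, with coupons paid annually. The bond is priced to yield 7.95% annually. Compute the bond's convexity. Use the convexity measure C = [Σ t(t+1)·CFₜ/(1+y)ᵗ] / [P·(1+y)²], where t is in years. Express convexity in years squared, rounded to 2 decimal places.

With y = 0.0795:
  t   CF        PV=CF/(1+0.0795)^t    t·PV        t(t+1)·PV
  1     3,250.00     3,010.6531     3,010.6531       6,021.3062
  2     3,250.00     2,788.9329     5,577.8658      16,733.5975
  3     3,250.00     2,583.5414     7,750.6241      31,002.4965
  4     3,250.00     2,393.2759     9,573.1037      47,865.5187
  5     3,250.00     2,217.0226    11,085.1132      66,510.6791
  6     3,500.00     2,211.7303    13,270.3817      92,892.6719
  7     3,500.00     2,048.8470    14,341.9287     114,735.4292
  8    53,500.00    29,011.6620   232,093.2958   2,088,839.6620
  Σ                 46,265.6651   296,702.9661   2,464,601.3611
P = 46,265.6651.
Convexity = Σ t(t+1)·PV / [P·(1+y)²] = 2,464,601.3611 / (46,265.6651 × 1.165320) = 45.71330.

45.71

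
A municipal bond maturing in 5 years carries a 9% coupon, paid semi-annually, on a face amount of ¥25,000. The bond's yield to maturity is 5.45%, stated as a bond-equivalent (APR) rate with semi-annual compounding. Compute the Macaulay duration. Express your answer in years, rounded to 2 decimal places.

Periodic yield y = 0.02725. Discount each cash flow and weight by its period:
  t   CF        PV=CF/(1+0.02725)^t    t·PV
  1     1,125.00     1,095.1570     1,095.1570
  2     1,125.00     1,066.1056     2,132.2112
  3     1,125.00     1,037.8249     3,113.4746
  4     1,125.00     1,010.2943     4,041.1774
  5     1,125.00       983.4941     4,917.4707
  6     1,125.00       957.4048     5,744.4291
  7     1,125.00       932.0076     6,524.0535
  8     1,125.00       907.2841     7,258.2732
  9     1,125.00       883.2165     7,948.9485
  10   26,125.00    19,966.1716   199,661.7162
  Σ                 28,838.9607   242,436.9113
Price P = Σ PV = 28,838.9607.
Macaulay duration = Σ(t·PV) / P = 242,436.9113 / 28,838.9607 = 8.40658 half-year periods.
In years: 8.40658 / 2 = 4.20329 years.

4.20 years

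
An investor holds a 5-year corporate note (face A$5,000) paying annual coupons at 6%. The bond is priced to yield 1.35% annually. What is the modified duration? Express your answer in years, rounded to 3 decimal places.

4.462 years

Periodic yield y = 0.0135. First find Macaulay duration:
  t   CF        PV=CF/(1+0.0135)^t    t·PV
  1       300.00       296.0039       296.0039
  2       300.00       292.0611       584.1222
  3       300.00       288.1708       864.5124
  4       300.00       284.3323     1,137.3293
  5     5,300.00     4,956.2945    24,781.4725
  Σ                  6,116.8627    27,663.4405
P = 6,116.8627; Macaulay duration = 27,663.4405 / 6,116.8627 = 4.52249 years.
Modified duration = D_Mac / (1 + y) = 4.52249 / 1.0135 = 4.46225 years.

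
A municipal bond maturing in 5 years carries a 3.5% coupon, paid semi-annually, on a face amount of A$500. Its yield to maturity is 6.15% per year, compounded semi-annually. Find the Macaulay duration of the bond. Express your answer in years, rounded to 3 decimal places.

Periodic yield y = 0.03075. Discount each cash flow and weight by its period:
  t   CF        PV=CF/(1+0.03075)^t    t·PV
  1         8.75         8.4890         8.4890
  2         8.75         8.2357        16.4714
  3         8.75         7.9900        23.9701
  4         8.75         7.7517        31.0066
  5         8.75         7.5204        37.6020
  6         8.75         7.2961        43.7763
  7         8.75         7.0784        49.5487
  8         8.75         6.8672        54.9378
  9         8.75         6.6624        59.9612
  10      508.75       375.8123     3,758.1230
  Σ                    443.7031     4,083.8862
Price P = Σ PV = 443.7031.
Macaulay duration = Σ(t·PV) / P = 4,083.8862 / 443.7031 = 9.20410 half-year periods.
In years: 9.20410 / 2 = 4.60205 years.

4.602 years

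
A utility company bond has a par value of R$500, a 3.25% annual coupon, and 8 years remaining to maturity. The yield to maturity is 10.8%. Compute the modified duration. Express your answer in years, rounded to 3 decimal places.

6.213 years

Periodic yield y = 0.108. First find Macaulay duration:
  t   CF        PV=CF/(1+0.108)^t    t·PV
  1        16.25        14.6661        14.6661
  2        16.25        13.2365        26.4730
  3        16.25        11.9463        35.8390
  4        16.25        10.7819        43.1275
  5        16.25         9.7309        48.6547
  6        16.25         8.7824        52.6946
  7        16.25         7.9264        55.4847
  8       516.25       227.2699     1,818.1595
  Σ                    304.3405     2,095.0990
P = 304.3405; Macaulay duration = 2,095.0990 / 304.3405 = 6.88406 years.
Modified duration = D_Mac / (1 + y) = 6.88406 / 1.108 = 6.21305 years.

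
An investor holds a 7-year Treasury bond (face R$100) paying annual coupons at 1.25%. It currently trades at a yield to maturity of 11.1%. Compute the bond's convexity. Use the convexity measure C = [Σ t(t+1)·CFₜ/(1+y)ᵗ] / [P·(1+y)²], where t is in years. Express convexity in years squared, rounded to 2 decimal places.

With y = 0.111:
  t   CF        PV=CF/(1+0.111)^t    t·PV        t(t+1)·PV
  1         1.25         1.1251         1.1251           2.2502
  2         1.25         1.0127         2.0254           6.0762
  3         1.25         0.9115         2.7346          10.9383
  4         1.25         0.8205         3.2818          16.4091
  5         1.25         0.7385         3.6924          22.1545
  6         1.25         0.6647         3.9882          27.9174
  7       101.25        48.4615       339.2303       2,713.8425
  Σ                     53.7344       356.0778       2,799.5882
P = 53.7344.
Convexity = Σ t(t+1)·PV / [P·(1+y)²] = 2,799.5882 / (53.7344 × 1.234321) = 42.20980.

42.21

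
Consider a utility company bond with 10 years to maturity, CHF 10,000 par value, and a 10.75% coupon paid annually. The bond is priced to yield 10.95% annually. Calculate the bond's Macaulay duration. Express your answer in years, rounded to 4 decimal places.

Periodic yield y = 0.1095. Discount each cash flow and weight by its year:
  t   CF        PV=CF/(1+0.1095)^t    t·PV
  1     1,075.00       968.9049       968.9049
  2     1,075.00       873.2807     1,746.5614
  3     1,075.00       787.0939     2,361.2817
  4     1,075.00       709.4132     2,837.6526
  5     1,075.00       639.3990     3,196.9948
  6     1,075.00       576.2947     3,457.7682
  7     1,075.00       519.4184     3,635.9287
  8     1,075.00       468.1554     3,745.2430
  9     1,075.00       421.9517     3,797.5650
  10   11,075.00     3,918.0563    39,180.5627
  Σ                  9,881.9680    64,928.4630
Price P = Σ PV = 9,881.9680.
Macaulay duration = Σ(t·PV) / P = 64,928.4630 / 9,881.9680 = 6.57040 years.

6.5704 years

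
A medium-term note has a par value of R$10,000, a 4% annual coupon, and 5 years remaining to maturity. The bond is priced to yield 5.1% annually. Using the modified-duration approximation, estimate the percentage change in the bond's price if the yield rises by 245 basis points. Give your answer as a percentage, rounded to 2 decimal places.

-10.77%

Periodic yield y = 0.051. Modified duration first:
  t   CF        PV=CF/(1+0.051)^t    t·PV
  1       400.00       380.5899       380.5899
  2       400.00       362.1217       724.2434
  3       400.00       344.5497     1,033.6490
  4       400.00       327.8303     1,311.3213
  5    10,400.00     8,109.9796    40,549.8978
  Σ                  9,525.0712    43,999.7014
P = 9,525.0712; D_Mac = 4.61936 yrs; D_mod = 4.61936/(1+0.051) = 4.39520 yrs.
ΔP/P ≈ -D_mod · Δy = -4.39520 × (+0.0245) = -0.107682 = -10.7682%.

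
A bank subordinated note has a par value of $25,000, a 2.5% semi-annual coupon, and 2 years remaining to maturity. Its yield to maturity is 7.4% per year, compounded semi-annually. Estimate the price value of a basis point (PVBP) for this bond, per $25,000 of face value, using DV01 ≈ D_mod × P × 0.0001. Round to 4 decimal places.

$4.3046

Periodic yield y = 0.037.
  t   CF        PV=CF/(1+0.037)^t    t·PV
  1       312.50       301.3500       301.3500
  2       312.50       290.5979       581.1958
  3       312.50       280.2294       840.6883
  4    25,312.50    21,888.7023    87,554.8093
  Σ                 22,760.8797    89,278.0435
P = 22,760.8797; D_Mac = 3.92243 half-year periods = 1.96122 yrs; D_mod = 1.89124 yrs.
DV01 ≈ 1.89124 × 22,760.8797 × 0.0001 = 4.304631.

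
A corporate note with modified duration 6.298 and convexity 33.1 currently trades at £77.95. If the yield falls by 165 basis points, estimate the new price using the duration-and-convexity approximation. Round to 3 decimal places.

Duration effect: -D_mod·Δy = -6.298 × (-0.0165) = +0.103917
Convexity effect: ½·C·(Δy)² = 0.5 × 33.1 × (-0.0165)² = +0.0045057375
ΔP/P ≈ +0.103917 + 0.0045057375 = +0.1084227375
New price ≈ 77.95 × (1 + 0.1084227375) = 86.401552388125.

£86.402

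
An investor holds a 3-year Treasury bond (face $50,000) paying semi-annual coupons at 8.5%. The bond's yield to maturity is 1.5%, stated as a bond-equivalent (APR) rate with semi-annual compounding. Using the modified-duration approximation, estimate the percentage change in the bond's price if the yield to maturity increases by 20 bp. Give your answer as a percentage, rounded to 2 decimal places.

-0.54%

Periodic yield y = 0.0075. Modified duration first:
  t   CF        PV=CF/(1+0.0075)^t    t·PV
  1     2,125.00     2,109.1811     2,109.1811
  2     2,125.00     2,093.4800     4,186.9601
  3     2,125.00     2,077.8958     6,233.6875
  4     2,125.00     2,062.4276     8,249.7105
  5     2,125.00     2,047.0746    10,235.3728
  6    52,125.00    49,839.7367   299,038.4201
  Σ                 60,229.7959   330,053.3320
P = 60,229.7959; D_Mac = 5.47990 half-year periods = 2.73995 yrs; D_mod = 2.73995/(1+0.0075) = 2.71955 yrs.
ΔP/P ≈ -D_mod · Δy = -2.71955 × (+0.002) = -0.005439 = -0.5439%.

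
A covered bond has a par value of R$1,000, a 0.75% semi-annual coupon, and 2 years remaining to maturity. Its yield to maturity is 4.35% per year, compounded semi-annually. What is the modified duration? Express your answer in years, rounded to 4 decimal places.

1.9460 years

Periodic yield y = 0.02175. First find Macaulay duration:
  t   CF        PV=CF/(1+0.02175)^t    t·PV
  1         3.75         3.6702         3.6702
  2         3.75         3.5920         7.1841
  3         3.75         3.5156        10.5467
  4     1,003.75       920.9732     3,683.8926
  Σ                    931.7510     3,705.2936
P = 931.7510; Macaulay duration = 3,705.2936 / 931.7510 = 3.97670 half-year periods = 1.98835 years.
Modified duration = D_Mac / (1 + y) = 1.98835 / 1.02175 = 1.94602 years.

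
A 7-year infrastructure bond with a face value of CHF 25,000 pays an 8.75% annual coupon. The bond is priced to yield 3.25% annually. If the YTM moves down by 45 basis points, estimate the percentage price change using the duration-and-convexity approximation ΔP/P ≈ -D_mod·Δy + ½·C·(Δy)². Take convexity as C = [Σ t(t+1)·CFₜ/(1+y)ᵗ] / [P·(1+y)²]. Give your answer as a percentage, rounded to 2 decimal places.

+2.54%

With y = 0.0325:
  t   CF        PV=CF/(1+0.0325)^t    t·PV        t(t+1)·PV
  1     2,187.50     2,118.6441     2,118.6441       4,237.2881
  2     2,187.50     2,051.9555     4,103.9110      12,311.7331
  3     2,187.50     1,987.3661     5,962.0983      23,848.3934
  4     2,187.50     1,924.8098     7,699.2392      38,496.1959
  5     2,187.50     1,864.2226     9,321.1128      55,926.6769
  6     2,187.50     1,805.5424    10,833.2546      75,832.7822
  7    27,187.50    21,733.9594   152,137.7160   1,217,101.7280
  Σ                 33,486.4999   192,175.9760   1,427,754.7976
P = 33,486.4999; D_Mac = 5.73891 yrs; D_mod = 5.55827 yrs; C = 39.99482.
Duration effect: -5.55827 × (-0.0045) = +0.025012
Convexity effect: 0.5 × 39.99482 × (-0.0045)² = +0.0004049
ΔP/P ≈ +0.025012 + 0.0004049 = +0.025417 = +2.5417%.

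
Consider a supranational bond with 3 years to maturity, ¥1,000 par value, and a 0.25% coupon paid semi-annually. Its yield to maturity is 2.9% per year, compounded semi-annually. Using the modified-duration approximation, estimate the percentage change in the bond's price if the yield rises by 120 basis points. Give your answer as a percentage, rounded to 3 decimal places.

Periodic yield y = 0.0145. Modified duration first:
  t   CF        PV=CF/(1+0.0145)^t    t·PV
  1         1.25         1.2321         1.2321
  2         1.25         1.2145         2.4290
  3         1.25         1.1972         3.5915
  4         1.25         1.1801         4.7202
  5         1.25         1.1632         5.8159
  6     1,001.25       918.3965     5,510.3790
  Σ                    924.3836     5,528.1678
P = 924.3836; D_Mac = 5.98038 half-year periods = 2.99019 yrs; D_mod = 2.99019/(1+0.0145) = 2.94745 yrs.
ΔP/P ≈ -D_mod · Δy = -2.94745 × (+0.012) = -0.035369 = -3.5369%.

-3.537%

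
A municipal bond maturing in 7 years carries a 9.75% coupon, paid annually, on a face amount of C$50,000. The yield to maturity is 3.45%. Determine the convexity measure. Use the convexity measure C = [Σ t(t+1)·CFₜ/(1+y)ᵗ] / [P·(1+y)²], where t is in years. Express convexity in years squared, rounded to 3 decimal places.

38.952

With y = 0.0345:
  t   CF        PV=CF/(1+0.0345)^t    t·PV        t(t+1)·PV
  1     4,875.00     4,712.4215     4,712.4215       9,424.8429
  2     4,875.00     4,555.2648     9,110.5296      27,331.5889
  3     4,875.00     4,403.3493    13,210.0478      52,840.1913
  4     4,875.00     4,256.5000    17,026.0001      85,130.0005
  5     4,875.00     4,114.5481    20,572.7406     123,436.4434
  6     4,875.00     3,977.3302    23,863.9813     167,047.8692
  7    54,875.00    43,277.3907   302,941.7349   2,423,533.8794
  Σ                 69,296.8046   391,437.4558   2,888,744.8156
P = 69,296.8046.
Convexity = Σ t(t+1)·PV / [P·(1+y)²] = 2,888,744.8156 / (69,296.8046 × 1.070190) = 38.95247.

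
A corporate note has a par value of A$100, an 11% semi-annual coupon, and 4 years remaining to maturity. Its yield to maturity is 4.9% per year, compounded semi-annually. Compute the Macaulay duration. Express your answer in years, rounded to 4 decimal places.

3.4121 years

Periodic yield y = 0.0245. Discount each cash flow and weight by its period:
  t   CF        PV=CF/(1+0.0245)^t    t·PV
  1         5.50         5.3685         5.3685
  2         5.50         5.2401        10.4802
  3         5.50         5.1148        15.3443
  4         5.50         4.9925        19.9699
  5         5.50         4.8731        24.3654
  6         5.50         4.7565        28.5392
  7         5.50         4.6428        32.4995
  8       105.50        86.9274       695.4193
  Σ                    121.9156       831.9863
Price P = Σ PV = 121.9156.
Macaulay duration = Σ(t·PV) / P = 831.9863 / 121.9156 = 6.82428 half-year periods.
In years: 6.82428 / 2 = 3.41214 years.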